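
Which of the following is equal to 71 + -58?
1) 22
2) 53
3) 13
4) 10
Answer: 3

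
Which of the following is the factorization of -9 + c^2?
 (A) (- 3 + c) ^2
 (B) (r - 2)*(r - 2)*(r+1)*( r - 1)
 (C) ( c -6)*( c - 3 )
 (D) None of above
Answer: D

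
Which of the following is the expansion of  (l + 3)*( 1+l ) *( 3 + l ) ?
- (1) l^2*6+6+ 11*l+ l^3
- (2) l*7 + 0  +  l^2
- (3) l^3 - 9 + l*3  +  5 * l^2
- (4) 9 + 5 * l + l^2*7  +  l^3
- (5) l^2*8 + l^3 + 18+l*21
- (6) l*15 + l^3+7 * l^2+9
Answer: 6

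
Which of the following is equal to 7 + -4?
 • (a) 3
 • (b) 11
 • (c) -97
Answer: a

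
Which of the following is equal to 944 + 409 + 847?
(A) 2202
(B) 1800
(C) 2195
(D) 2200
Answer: D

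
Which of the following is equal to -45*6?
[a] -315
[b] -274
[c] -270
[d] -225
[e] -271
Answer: c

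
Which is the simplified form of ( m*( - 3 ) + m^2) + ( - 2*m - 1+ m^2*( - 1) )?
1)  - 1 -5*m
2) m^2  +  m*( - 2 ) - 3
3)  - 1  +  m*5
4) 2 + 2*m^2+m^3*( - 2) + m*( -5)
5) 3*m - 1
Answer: 1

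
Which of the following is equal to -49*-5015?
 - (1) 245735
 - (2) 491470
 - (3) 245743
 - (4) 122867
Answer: 1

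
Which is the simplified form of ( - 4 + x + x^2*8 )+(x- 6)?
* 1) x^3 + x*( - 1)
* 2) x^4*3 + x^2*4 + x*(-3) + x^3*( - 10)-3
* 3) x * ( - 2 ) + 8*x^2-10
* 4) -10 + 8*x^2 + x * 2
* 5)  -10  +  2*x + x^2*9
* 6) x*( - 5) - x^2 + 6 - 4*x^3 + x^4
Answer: 4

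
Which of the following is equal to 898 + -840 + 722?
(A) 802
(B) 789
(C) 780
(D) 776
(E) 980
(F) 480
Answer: C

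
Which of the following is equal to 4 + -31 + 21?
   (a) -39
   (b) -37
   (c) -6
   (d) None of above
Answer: c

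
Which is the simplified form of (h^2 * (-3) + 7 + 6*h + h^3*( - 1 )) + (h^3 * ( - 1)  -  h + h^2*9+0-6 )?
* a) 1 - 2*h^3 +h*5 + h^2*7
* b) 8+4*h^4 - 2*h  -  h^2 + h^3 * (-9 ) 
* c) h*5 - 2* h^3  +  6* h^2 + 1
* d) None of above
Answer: c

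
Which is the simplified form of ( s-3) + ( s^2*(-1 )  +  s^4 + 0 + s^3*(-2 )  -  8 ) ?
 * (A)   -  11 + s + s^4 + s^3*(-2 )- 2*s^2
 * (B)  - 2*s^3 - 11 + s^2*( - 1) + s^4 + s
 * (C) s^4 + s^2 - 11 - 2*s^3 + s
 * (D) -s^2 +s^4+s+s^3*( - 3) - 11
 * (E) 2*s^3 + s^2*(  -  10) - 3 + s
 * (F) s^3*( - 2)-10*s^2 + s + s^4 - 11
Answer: B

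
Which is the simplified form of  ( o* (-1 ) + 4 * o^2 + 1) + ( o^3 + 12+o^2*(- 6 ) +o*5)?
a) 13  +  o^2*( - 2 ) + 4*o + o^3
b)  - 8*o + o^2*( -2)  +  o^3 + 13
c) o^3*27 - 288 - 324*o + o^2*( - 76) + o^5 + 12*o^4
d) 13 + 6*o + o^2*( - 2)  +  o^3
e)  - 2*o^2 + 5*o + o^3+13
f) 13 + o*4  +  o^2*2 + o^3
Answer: a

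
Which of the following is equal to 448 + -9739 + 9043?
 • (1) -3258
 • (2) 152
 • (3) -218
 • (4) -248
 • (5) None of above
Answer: 4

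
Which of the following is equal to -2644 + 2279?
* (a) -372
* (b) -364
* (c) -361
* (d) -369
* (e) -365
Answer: e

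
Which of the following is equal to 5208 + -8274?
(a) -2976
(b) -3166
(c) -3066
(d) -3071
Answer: c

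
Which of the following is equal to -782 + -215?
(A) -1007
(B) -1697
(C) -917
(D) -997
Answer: D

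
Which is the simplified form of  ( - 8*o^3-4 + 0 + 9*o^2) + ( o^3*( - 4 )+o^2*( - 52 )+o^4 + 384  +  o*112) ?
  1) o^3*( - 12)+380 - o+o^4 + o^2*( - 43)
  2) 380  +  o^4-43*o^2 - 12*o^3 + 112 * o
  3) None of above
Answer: 2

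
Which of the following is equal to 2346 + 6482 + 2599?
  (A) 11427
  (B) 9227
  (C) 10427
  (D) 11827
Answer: A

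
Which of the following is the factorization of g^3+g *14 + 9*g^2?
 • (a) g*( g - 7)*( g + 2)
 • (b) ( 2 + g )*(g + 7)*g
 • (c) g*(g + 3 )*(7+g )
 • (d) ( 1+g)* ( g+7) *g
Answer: b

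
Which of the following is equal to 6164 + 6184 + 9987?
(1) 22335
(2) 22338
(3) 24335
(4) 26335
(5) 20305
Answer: 1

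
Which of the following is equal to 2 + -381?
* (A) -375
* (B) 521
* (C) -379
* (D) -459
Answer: C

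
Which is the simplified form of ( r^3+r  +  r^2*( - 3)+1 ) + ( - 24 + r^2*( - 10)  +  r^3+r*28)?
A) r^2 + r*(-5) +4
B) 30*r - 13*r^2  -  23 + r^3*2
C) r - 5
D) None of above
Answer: D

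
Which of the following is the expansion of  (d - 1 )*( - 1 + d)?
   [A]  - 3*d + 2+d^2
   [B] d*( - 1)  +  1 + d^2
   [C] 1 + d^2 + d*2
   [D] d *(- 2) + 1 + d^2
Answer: D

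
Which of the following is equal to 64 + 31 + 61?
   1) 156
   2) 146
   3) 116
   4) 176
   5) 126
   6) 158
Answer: 1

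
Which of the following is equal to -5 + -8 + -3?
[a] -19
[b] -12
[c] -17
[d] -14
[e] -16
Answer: e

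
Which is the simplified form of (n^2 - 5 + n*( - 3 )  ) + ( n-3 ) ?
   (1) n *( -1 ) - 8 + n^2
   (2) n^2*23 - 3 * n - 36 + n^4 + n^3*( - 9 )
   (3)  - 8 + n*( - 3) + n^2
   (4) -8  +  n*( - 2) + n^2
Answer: 4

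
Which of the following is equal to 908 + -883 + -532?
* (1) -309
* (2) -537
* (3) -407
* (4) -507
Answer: 4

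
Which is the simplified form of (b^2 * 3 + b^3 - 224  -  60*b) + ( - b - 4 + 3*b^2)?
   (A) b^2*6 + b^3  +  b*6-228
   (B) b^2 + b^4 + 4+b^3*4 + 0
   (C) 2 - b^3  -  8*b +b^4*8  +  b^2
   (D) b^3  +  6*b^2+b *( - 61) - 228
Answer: D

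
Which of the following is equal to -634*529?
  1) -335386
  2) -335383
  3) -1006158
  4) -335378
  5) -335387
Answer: 1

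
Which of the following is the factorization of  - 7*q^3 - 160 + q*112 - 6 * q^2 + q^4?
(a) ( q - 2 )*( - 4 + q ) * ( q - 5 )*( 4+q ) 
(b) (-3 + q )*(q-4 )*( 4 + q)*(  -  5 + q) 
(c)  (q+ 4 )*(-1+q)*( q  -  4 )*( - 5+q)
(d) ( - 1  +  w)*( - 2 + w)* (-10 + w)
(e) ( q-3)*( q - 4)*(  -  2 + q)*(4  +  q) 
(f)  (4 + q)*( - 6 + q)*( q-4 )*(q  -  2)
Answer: a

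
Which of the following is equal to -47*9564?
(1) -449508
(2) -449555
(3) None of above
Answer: 1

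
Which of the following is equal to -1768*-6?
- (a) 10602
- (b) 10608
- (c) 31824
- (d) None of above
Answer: b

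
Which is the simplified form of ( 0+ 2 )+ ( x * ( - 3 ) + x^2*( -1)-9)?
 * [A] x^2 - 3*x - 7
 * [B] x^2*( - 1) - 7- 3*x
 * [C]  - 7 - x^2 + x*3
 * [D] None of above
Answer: B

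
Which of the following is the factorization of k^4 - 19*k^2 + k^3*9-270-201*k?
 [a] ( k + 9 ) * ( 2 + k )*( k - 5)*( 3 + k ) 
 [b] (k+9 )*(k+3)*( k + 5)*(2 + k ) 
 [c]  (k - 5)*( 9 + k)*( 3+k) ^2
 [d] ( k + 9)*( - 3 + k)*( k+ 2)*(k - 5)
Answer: a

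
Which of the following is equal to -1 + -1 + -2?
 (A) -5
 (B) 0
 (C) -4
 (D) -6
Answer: C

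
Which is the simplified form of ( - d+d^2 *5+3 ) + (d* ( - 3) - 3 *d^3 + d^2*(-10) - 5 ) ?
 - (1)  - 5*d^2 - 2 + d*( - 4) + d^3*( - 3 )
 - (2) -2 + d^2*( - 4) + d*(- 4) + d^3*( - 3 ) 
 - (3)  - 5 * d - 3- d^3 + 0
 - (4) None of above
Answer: 1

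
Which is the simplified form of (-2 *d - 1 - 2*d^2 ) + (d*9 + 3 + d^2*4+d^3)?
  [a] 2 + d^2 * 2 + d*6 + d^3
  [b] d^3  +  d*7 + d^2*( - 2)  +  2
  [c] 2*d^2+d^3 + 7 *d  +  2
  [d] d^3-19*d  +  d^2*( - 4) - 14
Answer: c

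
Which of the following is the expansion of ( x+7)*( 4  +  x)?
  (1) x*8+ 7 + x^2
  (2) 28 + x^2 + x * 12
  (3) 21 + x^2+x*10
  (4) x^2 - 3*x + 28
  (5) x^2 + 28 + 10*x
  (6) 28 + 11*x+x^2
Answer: 6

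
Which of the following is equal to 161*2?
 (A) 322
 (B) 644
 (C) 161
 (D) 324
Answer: A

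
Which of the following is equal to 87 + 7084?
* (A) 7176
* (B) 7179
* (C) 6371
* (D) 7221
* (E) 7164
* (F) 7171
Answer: F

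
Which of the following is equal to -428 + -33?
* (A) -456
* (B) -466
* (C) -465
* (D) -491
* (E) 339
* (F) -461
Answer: F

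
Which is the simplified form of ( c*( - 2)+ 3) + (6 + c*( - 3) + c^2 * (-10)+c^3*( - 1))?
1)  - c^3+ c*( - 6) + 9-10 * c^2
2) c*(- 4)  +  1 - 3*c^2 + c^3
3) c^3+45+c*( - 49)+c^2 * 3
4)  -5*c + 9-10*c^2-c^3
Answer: 4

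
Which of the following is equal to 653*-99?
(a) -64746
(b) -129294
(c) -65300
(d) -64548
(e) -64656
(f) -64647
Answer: f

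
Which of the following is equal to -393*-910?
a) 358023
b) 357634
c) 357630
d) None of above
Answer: c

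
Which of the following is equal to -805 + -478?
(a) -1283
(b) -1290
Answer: a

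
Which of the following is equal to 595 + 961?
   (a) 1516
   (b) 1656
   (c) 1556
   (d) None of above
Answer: c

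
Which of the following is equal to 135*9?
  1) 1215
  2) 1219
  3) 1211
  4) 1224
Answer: 1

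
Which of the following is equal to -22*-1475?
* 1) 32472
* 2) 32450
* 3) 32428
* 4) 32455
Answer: 2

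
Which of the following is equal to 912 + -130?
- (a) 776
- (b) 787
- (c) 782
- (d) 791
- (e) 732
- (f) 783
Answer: c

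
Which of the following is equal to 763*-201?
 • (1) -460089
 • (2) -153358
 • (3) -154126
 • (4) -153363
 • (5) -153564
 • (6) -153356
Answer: 4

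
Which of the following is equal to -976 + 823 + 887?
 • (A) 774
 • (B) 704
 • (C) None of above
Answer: C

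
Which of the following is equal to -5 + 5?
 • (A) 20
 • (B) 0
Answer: B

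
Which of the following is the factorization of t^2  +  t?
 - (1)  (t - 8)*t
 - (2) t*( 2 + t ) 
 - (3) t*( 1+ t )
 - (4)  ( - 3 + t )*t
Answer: 3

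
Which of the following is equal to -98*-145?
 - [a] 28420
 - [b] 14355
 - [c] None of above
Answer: c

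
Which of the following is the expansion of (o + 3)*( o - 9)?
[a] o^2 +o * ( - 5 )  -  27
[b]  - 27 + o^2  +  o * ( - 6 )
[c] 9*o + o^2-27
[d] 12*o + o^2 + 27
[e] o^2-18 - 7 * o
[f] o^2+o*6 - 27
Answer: b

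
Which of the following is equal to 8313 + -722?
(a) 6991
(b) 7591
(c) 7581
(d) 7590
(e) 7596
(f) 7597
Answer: b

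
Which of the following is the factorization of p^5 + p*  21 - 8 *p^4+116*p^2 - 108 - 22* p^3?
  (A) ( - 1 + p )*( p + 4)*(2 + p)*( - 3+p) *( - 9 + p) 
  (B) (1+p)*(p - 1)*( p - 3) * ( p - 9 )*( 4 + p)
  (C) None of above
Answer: B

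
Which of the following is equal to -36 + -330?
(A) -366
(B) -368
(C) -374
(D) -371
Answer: A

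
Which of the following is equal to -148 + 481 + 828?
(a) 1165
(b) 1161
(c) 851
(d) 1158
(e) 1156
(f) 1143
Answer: b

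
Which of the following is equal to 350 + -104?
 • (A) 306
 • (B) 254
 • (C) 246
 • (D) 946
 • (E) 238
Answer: C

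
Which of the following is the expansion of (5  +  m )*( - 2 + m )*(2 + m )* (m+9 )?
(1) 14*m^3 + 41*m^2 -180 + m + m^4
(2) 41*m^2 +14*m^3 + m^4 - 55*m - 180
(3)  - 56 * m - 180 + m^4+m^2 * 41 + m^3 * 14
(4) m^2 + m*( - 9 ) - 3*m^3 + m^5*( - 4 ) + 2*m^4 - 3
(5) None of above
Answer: 3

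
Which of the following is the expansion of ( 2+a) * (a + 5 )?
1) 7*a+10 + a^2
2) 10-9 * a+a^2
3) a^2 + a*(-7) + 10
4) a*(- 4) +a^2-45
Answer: 1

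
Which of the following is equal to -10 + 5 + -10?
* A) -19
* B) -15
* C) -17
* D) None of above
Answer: B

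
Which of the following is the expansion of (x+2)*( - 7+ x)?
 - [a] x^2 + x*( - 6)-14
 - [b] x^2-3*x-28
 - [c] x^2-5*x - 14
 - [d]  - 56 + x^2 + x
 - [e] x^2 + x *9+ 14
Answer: c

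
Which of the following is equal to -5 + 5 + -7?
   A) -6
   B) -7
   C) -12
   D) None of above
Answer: B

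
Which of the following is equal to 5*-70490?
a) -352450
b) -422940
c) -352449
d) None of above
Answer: a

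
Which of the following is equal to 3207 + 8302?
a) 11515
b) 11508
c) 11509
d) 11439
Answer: c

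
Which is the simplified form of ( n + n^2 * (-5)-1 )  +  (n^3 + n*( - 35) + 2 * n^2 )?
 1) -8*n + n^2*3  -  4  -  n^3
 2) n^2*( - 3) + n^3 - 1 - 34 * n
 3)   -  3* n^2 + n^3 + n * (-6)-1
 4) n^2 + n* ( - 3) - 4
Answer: 2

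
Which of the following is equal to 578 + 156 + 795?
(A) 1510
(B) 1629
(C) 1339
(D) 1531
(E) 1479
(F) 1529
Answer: F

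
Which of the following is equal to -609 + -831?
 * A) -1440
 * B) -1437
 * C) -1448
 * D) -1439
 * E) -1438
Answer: A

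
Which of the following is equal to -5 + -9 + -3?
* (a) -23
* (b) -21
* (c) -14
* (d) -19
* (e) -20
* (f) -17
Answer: f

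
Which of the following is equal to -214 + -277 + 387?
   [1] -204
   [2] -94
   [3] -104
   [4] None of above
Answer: 3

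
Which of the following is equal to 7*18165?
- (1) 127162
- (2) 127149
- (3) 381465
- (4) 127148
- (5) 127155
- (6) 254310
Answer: 5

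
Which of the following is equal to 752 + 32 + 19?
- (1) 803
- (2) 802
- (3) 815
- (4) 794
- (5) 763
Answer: 1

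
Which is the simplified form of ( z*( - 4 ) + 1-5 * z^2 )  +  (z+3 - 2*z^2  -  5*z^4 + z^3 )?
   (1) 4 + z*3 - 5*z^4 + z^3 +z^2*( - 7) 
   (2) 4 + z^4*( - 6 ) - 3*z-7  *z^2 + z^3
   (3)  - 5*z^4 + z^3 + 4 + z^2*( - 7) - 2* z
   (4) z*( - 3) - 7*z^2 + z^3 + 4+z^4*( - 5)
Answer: 4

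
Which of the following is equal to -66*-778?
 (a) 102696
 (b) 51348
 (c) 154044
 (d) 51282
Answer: b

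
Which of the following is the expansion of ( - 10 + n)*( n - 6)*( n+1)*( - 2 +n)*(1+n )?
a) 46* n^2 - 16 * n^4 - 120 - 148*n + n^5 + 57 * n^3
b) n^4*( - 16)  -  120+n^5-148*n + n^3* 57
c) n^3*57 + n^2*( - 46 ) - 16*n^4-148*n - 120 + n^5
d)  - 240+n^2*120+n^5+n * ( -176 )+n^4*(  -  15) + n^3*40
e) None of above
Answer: a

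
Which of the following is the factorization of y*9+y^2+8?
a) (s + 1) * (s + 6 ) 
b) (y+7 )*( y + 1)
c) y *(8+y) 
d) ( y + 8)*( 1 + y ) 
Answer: d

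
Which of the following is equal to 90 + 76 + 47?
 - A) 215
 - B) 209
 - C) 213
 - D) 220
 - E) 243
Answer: C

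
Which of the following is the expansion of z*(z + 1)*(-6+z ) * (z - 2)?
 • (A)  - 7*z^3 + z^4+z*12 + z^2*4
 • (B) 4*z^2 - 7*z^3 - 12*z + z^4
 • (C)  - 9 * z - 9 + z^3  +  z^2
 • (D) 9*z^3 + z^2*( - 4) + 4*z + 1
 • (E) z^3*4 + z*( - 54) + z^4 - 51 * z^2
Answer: A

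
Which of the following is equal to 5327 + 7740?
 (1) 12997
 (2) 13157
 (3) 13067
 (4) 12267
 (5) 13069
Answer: 3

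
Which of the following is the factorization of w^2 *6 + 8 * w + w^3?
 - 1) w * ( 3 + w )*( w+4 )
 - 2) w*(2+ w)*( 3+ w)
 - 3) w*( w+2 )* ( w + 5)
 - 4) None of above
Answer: 4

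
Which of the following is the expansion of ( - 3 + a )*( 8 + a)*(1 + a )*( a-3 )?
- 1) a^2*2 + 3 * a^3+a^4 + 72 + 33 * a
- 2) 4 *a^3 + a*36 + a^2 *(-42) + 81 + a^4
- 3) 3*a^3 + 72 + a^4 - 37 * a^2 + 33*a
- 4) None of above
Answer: 3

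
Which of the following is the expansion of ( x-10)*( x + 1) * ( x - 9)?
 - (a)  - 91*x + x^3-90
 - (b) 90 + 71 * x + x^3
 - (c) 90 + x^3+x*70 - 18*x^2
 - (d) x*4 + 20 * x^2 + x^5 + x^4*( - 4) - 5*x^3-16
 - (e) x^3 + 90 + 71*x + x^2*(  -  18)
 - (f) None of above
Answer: e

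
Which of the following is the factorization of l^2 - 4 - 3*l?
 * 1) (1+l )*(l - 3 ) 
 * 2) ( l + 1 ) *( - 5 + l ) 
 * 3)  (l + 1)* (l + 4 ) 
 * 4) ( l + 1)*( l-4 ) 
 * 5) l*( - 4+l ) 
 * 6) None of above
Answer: 4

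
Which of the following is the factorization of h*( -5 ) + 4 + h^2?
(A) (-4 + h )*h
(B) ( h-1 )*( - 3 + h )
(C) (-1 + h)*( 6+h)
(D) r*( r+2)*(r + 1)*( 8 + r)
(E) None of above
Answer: E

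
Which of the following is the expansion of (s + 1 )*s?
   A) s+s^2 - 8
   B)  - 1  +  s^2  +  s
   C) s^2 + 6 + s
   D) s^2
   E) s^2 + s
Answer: E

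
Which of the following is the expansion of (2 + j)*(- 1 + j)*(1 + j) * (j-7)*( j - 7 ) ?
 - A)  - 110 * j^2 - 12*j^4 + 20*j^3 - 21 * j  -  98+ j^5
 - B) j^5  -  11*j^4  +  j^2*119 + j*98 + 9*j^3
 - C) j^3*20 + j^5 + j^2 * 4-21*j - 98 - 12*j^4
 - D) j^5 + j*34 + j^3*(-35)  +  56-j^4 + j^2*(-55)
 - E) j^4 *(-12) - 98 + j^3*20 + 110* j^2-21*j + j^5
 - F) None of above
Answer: E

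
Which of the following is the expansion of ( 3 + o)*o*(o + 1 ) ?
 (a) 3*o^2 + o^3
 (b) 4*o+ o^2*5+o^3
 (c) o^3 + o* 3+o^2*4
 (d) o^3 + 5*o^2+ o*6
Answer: c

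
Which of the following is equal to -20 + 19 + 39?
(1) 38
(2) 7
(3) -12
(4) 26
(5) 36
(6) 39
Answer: 1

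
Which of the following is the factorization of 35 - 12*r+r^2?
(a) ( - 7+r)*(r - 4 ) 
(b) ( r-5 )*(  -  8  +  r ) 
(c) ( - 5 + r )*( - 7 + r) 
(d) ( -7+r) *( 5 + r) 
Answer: c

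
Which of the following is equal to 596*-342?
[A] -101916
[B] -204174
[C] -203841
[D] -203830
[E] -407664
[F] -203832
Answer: F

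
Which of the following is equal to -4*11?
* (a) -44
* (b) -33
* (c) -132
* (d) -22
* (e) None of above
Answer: a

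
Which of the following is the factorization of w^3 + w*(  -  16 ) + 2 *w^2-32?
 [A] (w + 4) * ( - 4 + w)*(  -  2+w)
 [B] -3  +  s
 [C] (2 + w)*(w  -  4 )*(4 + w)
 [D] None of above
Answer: C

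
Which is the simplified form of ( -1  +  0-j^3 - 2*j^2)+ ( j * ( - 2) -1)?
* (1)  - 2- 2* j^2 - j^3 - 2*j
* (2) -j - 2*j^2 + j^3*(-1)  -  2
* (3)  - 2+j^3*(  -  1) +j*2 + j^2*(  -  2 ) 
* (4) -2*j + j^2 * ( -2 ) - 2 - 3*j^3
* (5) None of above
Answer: 1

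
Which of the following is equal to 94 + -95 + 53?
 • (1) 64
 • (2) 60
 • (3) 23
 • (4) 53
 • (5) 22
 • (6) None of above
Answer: 6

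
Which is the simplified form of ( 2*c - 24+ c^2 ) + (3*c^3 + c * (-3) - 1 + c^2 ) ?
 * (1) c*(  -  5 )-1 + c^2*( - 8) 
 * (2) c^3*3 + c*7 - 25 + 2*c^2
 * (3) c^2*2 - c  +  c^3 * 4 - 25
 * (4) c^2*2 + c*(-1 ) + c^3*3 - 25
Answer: 4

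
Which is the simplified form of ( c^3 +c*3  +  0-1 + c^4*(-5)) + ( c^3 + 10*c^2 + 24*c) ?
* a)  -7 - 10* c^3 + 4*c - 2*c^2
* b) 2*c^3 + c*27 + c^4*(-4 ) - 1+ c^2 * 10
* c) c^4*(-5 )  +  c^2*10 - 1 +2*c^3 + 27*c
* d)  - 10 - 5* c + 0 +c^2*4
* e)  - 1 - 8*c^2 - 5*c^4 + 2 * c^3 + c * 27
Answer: c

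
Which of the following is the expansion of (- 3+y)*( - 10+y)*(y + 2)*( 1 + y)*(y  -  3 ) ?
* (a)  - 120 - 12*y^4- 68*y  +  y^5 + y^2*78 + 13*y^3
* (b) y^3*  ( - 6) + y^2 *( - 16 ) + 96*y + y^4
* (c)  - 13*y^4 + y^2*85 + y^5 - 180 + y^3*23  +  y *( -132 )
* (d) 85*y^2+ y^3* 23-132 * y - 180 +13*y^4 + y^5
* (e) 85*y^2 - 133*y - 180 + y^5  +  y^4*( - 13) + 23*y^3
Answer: c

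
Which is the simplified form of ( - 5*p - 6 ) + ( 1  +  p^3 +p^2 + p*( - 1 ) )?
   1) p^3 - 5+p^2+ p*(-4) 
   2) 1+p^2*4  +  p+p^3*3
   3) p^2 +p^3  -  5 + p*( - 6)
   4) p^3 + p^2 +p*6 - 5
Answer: 3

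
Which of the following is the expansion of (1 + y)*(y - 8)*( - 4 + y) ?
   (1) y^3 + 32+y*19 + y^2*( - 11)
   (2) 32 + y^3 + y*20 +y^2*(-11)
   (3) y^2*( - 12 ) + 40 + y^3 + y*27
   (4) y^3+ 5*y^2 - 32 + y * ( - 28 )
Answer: 2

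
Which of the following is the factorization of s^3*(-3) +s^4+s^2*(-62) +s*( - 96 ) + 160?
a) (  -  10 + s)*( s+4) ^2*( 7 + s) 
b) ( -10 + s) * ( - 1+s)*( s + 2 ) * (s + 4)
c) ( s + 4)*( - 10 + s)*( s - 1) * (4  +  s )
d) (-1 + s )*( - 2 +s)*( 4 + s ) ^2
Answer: c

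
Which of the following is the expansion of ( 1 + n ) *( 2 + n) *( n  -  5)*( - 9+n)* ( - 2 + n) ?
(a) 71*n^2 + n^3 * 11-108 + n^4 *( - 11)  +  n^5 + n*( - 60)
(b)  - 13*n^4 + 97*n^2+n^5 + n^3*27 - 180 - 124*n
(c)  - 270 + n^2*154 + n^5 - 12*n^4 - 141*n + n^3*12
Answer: b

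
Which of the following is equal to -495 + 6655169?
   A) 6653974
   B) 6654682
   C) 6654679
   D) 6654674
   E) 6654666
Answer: D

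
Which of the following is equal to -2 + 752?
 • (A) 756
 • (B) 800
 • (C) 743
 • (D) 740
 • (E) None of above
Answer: E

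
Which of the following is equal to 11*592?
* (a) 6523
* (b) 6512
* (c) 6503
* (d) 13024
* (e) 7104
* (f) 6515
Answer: b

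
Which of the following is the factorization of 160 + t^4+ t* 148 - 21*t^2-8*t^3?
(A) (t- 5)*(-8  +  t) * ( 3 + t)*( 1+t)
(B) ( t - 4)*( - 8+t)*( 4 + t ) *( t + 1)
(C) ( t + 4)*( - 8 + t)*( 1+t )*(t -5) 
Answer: C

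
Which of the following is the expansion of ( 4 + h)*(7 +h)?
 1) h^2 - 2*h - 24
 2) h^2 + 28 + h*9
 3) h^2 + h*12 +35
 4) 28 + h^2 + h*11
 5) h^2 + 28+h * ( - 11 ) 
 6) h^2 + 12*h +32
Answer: 4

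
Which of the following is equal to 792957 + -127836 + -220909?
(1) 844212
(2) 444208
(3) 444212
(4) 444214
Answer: 3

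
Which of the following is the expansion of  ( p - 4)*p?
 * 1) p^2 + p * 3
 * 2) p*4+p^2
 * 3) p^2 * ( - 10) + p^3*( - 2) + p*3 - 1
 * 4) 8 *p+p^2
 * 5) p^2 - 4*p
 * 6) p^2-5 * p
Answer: 5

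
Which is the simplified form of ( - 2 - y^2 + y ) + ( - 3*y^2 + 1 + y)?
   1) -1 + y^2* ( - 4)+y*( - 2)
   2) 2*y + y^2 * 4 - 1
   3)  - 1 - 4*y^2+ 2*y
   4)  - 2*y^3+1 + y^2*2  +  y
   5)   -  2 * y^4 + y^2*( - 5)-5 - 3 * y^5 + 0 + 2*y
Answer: 3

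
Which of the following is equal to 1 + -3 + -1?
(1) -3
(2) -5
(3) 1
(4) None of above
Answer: 1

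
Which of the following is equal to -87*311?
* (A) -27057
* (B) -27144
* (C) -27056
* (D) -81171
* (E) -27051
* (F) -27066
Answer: A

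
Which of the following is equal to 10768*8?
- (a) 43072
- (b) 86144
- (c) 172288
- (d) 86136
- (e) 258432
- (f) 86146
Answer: b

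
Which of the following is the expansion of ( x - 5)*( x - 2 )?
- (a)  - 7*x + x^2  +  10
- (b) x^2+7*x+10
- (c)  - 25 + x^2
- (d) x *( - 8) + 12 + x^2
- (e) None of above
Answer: a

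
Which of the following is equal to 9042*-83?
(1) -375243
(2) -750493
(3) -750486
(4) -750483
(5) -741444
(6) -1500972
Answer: 3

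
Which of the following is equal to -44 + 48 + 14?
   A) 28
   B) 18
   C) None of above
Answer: B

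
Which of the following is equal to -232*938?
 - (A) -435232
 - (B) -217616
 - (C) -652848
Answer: B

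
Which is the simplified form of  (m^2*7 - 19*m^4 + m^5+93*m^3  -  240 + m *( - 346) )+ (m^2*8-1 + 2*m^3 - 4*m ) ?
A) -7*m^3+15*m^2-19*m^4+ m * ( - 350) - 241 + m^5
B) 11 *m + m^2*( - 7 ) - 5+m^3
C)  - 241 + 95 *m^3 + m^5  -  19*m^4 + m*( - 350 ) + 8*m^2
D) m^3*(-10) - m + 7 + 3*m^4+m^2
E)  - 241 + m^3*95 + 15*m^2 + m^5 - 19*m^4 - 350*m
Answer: E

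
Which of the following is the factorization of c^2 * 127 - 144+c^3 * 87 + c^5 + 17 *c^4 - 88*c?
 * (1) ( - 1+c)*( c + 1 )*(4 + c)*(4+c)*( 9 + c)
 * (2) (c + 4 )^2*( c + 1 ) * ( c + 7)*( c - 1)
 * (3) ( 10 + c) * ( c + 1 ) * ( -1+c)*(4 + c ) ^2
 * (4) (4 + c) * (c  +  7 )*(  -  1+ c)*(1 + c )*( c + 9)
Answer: 1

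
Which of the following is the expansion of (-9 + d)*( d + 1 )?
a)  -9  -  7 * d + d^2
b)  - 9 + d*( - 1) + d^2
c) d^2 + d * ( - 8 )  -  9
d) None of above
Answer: c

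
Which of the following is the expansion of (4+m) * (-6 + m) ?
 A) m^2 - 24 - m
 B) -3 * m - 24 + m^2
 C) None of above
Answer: C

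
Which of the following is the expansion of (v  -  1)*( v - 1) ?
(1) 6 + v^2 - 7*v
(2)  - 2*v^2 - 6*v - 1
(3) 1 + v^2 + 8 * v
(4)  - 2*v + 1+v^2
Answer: 4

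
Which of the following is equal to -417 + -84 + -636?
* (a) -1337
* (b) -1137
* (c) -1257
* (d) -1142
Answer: b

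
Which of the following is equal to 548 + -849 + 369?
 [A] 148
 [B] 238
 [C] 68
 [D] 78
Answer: C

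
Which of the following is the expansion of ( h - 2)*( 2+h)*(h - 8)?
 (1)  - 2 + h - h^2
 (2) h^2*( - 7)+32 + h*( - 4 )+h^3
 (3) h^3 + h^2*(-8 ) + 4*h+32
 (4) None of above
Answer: 4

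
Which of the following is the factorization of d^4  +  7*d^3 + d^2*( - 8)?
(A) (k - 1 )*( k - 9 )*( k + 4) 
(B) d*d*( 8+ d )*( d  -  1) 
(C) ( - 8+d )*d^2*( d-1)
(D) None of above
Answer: B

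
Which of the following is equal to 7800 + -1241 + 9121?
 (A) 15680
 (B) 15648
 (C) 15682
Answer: A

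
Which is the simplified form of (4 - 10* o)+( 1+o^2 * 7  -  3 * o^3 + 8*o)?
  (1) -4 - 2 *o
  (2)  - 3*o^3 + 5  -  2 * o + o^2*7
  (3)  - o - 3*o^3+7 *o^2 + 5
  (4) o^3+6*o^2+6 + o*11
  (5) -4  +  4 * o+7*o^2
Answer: 2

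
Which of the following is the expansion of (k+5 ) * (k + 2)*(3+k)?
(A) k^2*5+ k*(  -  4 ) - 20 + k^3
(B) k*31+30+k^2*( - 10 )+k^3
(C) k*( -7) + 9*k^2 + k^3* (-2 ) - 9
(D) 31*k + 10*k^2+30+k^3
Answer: D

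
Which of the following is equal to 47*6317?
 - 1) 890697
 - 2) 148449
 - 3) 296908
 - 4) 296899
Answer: 4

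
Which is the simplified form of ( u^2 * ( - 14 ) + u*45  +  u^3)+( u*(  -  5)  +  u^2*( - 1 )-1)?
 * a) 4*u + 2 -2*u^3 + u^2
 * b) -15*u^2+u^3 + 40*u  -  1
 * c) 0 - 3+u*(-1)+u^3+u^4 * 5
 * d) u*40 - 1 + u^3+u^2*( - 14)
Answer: b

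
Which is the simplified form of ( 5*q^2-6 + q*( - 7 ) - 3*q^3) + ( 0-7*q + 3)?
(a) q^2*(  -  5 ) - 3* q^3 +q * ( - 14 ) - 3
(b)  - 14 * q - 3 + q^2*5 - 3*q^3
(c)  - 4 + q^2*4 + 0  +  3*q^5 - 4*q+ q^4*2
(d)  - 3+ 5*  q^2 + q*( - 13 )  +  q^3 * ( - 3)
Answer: b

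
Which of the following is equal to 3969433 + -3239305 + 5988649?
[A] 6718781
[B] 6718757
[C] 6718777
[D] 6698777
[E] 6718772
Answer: C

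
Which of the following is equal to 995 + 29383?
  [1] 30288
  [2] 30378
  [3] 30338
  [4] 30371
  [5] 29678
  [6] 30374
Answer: 2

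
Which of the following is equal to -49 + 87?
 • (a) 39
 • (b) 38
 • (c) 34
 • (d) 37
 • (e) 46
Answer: b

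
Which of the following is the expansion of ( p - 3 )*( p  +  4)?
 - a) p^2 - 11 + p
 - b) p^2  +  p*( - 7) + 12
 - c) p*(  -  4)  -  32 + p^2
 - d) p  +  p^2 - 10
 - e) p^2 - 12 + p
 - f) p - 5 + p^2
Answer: e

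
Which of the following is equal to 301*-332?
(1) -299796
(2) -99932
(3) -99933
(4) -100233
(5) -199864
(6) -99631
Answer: 2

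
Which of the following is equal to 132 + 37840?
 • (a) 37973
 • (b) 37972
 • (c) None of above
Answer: b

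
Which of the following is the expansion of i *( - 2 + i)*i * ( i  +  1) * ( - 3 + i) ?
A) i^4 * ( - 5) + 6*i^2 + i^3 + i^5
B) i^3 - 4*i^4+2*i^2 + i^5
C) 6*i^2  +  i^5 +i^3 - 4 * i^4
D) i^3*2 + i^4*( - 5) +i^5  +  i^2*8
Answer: C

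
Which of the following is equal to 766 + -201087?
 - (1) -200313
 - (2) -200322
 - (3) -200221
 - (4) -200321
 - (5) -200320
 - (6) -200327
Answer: 4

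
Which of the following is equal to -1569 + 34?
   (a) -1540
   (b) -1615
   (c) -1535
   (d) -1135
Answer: c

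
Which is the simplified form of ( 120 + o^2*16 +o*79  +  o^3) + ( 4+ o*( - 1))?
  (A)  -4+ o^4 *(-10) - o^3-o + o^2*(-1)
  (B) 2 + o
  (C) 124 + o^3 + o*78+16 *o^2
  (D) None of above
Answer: C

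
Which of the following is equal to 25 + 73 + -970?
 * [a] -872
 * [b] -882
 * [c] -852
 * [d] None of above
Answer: a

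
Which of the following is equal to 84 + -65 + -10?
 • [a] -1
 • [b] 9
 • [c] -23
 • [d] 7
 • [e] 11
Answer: b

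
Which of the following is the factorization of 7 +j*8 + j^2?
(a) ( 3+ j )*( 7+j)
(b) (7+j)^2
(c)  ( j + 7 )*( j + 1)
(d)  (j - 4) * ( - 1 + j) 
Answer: c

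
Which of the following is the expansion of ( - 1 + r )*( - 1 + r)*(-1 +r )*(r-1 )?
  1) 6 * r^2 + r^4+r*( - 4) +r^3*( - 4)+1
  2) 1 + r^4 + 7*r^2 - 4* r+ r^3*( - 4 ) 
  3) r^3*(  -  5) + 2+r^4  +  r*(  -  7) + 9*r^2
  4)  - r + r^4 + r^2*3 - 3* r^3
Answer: 1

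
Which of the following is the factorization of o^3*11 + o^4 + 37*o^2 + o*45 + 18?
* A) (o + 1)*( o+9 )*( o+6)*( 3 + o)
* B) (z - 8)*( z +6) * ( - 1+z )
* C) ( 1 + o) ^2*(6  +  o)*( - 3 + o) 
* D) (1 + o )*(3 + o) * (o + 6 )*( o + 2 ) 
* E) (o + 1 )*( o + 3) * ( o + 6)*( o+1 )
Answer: E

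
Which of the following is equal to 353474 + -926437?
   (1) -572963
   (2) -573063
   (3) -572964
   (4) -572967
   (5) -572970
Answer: 1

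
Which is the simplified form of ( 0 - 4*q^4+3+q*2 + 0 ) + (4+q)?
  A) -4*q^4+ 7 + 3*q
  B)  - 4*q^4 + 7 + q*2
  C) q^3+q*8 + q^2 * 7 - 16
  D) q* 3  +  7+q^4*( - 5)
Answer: A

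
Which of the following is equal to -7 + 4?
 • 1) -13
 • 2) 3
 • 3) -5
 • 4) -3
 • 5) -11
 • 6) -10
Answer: 4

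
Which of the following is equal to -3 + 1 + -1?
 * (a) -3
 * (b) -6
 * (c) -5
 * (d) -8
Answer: a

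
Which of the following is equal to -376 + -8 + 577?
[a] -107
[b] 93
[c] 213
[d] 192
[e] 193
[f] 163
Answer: e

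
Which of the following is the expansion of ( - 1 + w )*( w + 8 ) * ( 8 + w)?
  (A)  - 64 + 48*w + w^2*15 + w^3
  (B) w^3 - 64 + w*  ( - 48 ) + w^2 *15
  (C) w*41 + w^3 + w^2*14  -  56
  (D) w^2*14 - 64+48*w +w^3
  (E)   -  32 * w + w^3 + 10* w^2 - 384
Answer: A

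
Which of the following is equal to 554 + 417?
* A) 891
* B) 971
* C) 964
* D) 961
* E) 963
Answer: B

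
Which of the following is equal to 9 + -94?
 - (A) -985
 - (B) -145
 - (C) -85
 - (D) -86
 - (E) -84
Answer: C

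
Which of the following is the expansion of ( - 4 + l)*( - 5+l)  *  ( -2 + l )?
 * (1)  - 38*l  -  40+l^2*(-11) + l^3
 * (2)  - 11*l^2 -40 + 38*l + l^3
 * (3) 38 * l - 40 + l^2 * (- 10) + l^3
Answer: 2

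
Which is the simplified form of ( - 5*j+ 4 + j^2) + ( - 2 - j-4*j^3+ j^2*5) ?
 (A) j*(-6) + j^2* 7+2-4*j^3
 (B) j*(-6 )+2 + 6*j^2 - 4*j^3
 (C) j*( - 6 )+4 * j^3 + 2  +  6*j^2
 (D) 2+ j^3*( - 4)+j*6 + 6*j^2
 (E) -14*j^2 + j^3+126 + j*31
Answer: B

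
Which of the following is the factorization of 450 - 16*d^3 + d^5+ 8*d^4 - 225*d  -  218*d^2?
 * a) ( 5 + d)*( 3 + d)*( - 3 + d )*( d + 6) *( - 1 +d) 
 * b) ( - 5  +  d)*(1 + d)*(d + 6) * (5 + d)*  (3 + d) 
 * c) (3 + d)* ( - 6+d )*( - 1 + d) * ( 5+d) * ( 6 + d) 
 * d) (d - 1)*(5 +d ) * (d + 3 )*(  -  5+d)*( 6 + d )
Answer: d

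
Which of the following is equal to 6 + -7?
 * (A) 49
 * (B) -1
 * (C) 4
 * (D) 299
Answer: B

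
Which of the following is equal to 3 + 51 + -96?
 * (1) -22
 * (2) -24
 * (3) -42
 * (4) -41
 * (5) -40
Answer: 3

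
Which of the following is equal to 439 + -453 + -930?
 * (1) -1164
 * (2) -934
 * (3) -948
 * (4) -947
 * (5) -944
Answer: 5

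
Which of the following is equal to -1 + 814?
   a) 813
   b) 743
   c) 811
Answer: a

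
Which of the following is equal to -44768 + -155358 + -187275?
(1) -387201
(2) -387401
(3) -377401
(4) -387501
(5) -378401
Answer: 2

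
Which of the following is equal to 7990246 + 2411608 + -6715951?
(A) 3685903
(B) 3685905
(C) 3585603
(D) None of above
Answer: A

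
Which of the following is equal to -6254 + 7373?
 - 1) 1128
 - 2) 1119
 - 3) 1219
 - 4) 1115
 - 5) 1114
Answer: 2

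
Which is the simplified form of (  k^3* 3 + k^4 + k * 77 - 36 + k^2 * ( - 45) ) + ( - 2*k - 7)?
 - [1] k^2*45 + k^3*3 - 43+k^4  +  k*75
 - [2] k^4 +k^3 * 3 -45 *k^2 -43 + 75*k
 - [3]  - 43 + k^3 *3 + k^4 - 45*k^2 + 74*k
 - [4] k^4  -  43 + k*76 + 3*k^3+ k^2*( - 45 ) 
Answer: 2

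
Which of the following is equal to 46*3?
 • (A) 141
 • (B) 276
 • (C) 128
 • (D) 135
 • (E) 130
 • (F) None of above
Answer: F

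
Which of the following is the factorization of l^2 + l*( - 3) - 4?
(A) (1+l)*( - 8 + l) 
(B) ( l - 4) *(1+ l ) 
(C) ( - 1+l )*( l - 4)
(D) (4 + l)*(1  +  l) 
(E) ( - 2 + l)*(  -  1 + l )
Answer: B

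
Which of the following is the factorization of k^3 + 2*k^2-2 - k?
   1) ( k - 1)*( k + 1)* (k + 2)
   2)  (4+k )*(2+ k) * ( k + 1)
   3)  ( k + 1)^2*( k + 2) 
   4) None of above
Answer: 1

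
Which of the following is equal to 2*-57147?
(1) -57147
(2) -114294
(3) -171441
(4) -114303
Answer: 2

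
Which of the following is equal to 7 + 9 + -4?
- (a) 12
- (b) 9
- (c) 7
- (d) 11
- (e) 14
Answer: a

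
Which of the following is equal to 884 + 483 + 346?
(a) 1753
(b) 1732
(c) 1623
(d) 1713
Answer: d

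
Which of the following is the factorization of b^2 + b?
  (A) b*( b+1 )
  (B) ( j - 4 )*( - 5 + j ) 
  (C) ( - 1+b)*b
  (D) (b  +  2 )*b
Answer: A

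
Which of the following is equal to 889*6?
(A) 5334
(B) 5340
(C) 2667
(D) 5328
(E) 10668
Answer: A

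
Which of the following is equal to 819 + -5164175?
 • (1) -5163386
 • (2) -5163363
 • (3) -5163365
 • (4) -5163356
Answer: 4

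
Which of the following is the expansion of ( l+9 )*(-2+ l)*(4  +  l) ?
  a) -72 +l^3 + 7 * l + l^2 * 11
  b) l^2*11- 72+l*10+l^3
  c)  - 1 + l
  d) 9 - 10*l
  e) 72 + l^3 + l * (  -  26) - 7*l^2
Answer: b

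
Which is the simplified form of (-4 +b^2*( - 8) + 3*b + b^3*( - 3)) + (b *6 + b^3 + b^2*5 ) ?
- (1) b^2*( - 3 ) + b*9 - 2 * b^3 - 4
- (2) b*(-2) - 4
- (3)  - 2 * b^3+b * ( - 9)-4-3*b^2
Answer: 1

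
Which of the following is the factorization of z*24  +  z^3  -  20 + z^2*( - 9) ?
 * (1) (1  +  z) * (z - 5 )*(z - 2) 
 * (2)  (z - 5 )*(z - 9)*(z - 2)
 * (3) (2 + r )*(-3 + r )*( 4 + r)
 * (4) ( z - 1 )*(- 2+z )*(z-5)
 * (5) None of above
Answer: 5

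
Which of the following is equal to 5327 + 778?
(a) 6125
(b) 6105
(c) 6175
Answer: b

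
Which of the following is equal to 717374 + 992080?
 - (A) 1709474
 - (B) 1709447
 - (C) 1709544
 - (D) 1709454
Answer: D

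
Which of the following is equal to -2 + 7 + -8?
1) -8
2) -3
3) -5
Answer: 2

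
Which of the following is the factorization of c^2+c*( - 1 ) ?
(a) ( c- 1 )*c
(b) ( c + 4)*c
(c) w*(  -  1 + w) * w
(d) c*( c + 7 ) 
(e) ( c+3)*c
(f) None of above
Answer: a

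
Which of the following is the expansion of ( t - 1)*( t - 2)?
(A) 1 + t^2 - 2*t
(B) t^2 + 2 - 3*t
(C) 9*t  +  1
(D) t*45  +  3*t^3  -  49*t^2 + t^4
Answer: B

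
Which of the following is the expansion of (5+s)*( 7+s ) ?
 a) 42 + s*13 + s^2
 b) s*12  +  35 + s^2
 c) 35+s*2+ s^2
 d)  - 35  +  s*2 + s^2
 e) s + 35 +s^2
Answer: b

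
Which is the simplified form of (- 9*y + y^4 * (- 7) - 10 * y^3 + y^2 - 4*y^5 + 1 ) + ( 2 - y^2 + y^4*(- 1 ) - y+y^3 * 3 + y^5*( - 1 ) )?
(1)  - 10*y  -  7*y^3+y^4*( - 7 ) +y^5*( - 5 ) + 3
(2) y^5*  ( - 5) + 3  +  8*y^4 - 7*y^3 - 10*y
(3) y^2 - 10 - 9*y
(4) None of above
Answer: 4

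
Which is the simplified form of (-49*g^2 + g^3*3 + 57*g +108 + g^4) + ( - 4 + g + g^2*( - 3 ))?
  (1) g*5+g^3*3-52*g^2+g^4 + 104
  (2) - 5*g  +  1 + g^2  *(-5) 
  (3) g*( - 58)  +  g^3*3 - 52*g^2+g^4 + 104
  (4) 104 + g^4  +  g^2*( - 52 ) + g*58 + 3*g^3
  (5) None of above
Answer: 4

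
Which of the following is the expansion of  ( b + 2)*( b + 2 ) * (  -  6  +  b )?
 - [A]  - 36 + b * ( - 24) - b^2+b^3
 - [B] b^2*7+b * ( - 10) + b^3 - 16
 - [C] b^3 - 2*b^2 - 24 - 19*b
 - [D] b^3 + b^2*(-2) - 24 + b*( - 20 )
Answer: D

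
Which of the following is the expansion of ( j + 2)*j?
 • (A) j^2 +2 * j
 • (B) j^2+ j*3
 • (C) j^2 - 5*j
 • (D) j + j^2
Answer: A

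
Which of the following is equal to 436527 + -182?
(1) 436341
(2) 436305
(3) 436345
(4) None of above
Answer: 3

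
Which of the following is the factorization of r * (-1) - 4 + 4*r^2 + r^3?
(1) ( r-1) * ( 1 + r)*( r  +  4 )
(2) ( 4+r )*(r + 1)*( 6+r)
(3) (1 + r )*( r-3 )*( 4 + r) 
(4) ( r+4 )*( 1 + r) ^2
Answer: 1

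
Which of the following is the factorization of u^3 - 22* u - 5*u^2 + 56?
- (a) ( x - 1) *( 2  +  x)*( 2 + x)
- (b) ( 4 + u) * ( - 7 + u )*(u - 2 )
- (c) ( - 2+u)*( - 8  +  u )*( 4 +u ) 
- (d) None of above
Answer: b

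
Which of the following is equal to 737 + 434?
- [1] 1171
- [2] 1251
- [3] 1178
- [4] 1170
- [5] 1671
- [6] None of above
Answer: 1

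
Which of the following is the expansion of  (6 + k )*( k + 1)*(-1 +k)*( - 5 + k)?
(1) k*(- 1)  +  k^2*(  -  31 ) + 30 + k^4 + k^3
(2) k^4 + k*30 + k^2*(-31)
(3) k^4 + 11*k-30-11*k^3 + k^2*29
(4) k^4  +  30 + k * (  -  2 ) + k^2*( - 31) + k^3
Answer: 1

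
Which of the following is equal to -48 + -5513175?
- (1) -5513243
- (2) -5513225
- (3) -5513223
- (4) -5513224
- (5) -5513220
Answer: 3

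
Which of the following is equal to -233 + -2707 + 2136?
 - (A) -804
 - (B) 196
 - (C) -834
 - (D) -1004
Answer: A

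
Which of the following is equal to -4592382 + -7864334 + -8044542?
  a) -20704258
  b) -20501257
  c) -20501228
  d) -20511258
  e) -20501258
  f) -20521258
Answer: e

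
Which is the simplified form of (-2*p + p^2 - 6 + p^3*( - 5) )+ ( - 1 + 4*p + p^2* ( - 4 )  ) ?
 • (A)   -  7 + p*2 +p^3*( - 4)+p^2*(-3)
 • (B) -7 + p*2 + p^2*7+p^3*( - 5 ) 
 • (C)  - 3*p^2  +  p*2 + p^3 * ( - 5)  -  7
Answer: C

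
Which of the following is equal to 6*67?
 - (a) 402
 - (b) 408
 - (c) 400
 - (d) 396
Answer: a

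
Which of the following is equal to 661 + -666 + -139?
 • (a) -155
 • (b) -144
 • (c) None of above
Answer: b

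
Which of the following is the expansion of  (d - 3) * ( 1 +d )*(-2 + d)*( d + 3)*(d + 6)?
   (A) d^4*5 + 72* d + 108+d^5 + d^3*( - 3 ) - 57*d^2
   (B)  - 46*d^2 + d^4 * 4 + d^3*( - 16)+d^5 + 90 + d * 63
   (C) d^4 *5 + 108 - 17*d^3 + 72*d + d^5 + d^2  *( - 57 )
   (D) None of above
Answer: C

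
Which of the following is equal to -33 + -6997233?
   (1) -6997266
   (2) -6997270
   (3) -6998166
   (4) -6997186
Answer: 1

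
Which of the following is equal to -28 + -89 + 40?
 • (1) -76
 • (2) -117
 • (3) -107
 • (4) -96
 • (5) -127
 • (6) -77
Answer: 6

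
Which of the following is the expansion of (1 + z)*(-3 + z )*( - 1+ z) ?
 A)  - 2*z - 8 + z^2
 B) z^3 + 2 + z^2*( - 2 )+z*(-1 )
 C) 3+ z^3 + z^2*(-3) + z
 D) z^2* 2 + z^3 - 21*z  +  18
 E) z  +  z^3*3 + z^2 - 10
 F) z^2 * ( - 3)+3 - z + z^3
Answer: F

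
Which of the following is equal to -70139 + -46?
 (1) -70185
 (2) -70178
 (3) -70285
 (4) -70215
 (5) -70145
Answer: 1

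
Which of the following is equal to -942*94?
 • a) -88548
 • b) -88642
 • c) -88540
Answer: a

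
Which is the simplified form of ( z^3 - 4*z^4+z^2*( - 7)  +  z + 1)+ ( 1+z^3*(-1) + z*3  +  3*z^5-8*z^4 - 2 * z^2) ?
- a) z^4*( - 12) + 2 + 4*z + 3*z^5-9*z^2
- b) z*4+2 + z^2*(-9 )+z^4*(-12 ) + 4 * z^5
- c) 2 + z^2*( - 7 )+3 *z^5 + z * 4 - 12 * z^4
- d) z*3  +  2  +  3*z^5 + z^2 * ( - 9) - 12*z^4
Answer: a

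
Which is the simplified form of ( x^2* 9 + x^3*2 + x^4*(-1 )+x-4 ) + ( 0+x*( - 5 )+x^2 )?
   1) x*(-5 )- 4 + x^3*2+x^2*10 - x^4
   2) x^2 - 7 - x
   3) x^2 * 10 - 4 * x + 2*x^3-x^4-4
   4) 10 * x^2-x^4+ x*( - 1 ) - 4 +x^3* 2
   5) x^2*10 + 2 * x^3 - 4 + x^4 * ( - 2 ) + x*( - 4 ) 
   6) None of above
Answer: 3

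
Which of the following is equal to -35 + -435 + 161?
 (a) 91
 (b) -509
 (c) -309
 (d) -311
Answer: c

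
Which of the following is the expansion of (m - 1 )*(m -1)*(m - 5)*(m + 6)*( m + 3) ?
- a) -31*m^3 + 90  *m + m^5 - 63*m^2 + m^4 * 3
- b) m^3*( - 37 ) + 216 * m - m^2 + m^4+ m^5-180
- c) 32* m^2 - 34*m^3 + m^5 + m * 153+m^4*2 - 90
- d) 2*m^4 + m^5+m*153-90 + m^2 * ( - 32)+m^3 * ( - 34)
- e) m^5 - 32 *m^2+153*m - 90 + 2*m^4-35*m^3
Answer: d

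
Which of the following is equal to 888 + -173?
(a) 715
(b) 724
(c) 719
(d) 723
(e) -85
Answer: a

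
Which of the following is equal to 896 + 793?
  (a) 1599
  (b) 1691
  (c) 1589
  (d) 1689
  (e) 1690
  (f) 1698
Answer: d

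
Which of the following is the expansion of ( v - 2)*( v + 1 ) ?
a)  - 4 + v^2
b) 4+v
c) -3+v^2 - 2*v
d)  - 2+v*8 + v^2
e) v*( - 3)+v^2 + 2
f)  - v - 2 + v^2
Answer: f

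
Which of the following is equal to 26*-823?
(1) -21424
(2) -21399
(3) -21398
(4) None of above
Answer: 3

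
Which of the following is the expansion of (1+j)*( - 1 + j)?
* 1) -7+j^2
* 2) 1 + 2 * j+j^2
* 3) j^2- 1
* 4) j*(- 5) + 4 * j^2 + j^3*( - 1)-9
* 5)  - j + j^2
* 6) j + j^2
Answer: 3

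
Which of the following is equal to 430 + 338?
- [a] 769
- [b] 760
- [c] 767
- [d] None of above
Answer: d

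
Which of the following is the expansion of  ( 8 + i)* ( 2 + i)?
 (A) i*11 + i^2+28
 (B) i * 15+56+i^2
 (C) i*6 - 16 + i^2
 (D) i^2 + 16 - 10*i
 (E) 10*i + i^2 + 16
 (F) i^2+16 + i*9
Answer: E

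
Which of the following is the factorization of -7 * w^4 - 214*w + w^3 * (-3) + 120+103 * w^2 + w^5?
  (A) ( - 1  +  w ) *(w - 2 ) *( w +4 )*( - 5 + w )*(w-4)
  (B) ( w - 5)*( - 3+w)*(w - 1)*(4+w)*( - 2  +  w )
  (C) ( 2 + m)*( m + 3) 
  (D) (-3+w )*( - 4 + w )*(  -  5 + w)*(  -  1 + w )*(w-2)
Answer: B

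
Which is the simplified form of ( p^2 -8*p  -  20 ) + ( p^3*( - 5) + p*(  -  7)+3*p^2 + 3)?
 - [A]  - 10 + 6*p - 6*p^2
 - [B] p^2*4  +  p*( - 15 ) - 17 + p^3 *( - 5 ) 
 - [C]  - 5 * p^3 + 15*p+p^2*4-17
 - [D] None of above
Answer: B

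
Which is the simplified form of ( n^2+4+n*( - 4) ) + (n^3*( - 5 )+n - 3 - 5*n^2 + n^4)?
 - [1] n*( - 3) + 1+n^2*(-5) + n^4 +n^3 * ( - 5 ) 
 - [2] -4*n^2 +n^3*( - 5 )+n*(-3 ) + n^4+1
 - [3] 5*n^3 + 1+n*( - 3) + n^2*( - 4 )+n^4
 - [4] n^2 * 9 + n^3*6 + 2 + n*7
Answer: 2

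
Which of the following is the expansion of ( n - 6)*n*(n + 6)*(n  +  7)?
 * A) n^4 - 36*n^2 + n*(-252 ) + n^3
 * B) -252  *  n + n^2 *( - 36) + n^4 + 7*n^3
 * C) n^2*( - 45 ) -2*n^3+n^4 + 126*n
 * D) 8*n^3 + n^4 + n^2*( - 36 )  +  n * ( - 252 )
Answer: B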